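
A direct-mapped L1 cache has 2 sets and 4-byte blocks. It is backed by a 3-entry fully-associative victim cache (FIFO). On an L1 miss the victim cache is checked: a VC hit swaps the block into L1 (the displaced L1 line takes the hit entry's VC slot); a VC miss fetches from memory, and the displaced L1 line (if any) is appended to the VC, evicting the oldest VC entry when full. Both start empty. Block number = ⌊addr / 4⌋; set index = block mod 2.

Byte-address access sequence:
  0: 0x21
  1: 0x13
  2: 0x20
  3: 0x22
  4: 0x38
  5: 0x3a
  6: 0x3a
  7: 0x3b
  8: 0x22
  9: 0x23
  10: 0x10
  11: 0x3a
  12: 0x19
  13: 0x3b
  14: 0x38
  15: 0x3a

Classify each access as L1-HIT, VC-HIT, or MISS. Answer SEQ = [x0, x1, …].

#0 0x21→b8/s0 MISS; vc=[]
#1 0x13→b4/s0 MISS; vc=[8]
#2 0x20→b8/s0 VC-HIT; vc=[4]
#3 0x22→b8/s0 L1-HIT; vc=[4]
#4 0x38→b14/s0 MISS; vc=[4,8]
#5 0x3a→b14/s0 L1-HIT; vc=[4,8]
#6 0x3a→b14/s0 L1-HIT; vc=[4,8]
#7 0x3b→b14/s0 L1-HIT; vc=[4,8]
#8 0x22→b8/s0 VC-HIT; vc=[4,14]
#9 0x23→b8/s0 L1-HIT; vc=[4,14]
#10 0x10→b4/s0 VC-HIT; vc=[8,14]
#11 0x3a→b14/s0 VC-HIT; vc=[8,4]
#12 0x19→b6/s0 MISS; vc=[8,4,14]
#13 0x3b→b14/s0 VC-HIT; vc=[8,4,6]
#14 0x38→b14/s0 L1-HIT; vc=[8,4,6]
#15 0x3a→b14/s0 L1-HIT; vc=[8,4,6]

SEQ = [MISS, MISS, VC-HIT, L1-HIT, MISS, L1-HIT, L1-HIT, L1-HIT, VC-HIT, L1-HIT, VC-HIT, VC-HIT, MISS, VC-HIT, L1-HIT, L1-HIT]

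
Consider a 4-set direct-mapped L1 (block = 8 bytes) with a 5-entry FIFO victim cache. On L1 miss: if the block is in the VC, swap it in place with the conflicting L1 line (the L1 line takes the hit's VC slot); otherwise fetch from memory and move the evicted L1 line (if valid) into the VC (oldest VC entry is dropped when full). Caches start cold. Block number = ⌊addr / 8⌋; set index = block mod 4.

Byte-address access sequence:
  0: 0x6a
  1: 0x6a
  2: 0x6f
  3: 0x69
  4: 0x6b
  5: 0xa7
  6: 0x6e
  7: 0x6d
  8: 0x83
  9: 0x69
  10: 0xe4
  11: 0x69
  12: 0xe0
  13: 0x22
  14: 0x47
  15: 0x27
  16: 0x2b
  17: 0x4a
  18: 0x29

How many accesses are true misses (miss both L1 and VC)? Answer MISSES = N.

0: 0x6a (blk 13, set 1) → MISS  vc=[]
1: 0x6a (blk 13, set 1) → L1-HIT  vc=[]
2: 0x6f (blk 13, set 1) → L1-HIT  vc=[]
3: 0x69 (blk 13, set 1) → L1-HIT  vc=[]
4: 0x6b (blk 13, set 1) → L1-HIT  vc=[]
5: 0xa7 (blk 20, set 0) → MISS  vc=[]
6: 0x6e (blk 13, set 1) → L1-HIT  vc=[]
7: 0x6d (blk 13, set 1) → L1-HIT  vc=[]
8: 0x83 (blk 16, set 0) → MISS  vc=[20]
9: 0x69 (blk 13, set 1) → L1-HIT  vc=[20]
10: 0xe4 (blk 28, set 0) → MISS  vc=[20, 16]
11: 0x69 (blk 13, set 1) → L1-HIT  vc=[20, 16]
12: 0xe0 (blk 28, set 0) → L1-HIT  vc=[20, 16]
13: 0x22 (blk 4, set 0) → MISS  vc=[20, 16, 28]
14: 0x47 (blk 8, set 0) → MISS  vc=[20, 16, 28, 4]
15: 0x27 (blk 4, set 0) → VC-HIT  vc=[20, 16, 28, 8]
16: 0x2b (blk 5, set 1) → MISS  vc=[20, 16, 28, 8, 13]
17: 0x4a (blk 9, set 1) → MISS  vc=[16, 28, 8, 13, 5]
18: 0x29 (blk 5, set 1) → VC-HIT  vc=[16, 28, 8, 13, 9]

MISSES = 8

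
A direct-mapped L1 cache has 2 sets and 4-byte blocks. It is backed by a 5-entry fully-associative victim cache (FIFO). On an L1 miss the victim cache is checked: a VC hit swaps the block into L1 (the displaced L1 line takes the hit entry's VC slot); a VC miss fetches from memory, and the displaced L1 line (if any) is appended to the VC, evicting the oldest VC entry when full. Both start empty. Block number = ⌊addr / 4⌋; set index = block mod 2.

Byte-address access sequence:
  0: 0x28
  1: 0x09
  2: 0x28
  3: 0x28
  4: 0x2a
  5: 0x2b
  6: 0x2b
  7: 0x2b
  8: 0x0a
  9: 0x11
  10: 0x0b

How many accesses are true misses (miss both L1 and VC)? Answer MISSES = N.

MISSES = 3

  [0] addr=0x28 blk=10 s=0: MISS | VC []
  [1] addr=0x9 blk=2 s=0: MISS | VC [10]
  [2] addr=0x28 blk=10 s=0: VC-HIT | VC [2]
  [3] addr=0x28 blk=10 s=0: L1-HIT | VC [2]
  [4] addr=0x2a blk=10 s=0: L1-HIT | VC [2]
  [5] addr=0x2b blk=10 s=0: L1-HIT | VC [2]
  [6] addr=0x2b blk=10 s=0: L1-HIT | VC [2]
  [7] addr=0x2b blk=10 s=0: L1-HIT | VC [2]
  [8] addr=0xa blk=2 s=0: VC-HIT | VC [10]
  [9] addr=0x11 blk=4 s=0: MISS | VC [10, 2]
  [10] addr=0xb blk=2 s=0: VC-HIT | VC [10, 4]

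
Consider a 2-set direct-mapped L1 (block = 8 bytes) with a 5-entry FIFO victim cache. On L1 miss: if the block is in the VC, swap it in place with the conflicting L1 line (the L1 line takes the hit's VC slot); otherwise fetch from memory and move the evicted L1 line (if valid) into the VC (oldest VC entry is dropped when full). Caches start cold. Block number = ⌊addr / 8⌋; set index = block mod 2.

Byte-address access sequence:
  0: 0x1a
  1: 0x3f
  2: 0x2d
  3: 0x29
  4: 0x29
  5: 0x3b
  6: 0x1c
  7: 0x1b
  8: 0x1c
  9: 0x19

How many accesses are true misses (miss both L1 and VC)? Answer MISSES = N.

0: 0x1a (blk 3, set 1) → MISS  vc=[]
1: 0x3f (blk 7, set 1) → MISS  vc=[3]
2: 0x2d (blk 5, set 1) → MISS  vc=[3, 7]
3: 0x29 (blk 5, set 1) → L1-HIT  vc=[3, 7]
4: 0x29 (blk 5, set 1) → L1-HIT  vc=[3, 7]
5: 0x3b (blk 7, set 1) → VC-HIT  vc=[3, 5]
6: 0x1c (blk 3, set 1) → VC-HIT  vc=[7, 5]
7: 0x1b (blk 3, set 1) → L1-HIT  vc=[7, 5]
8: 0x1c (blk 3, set 1) → L1-HIT  vc=[7, 5]
9: 0x19 (blk 3, set 1) → L1-HIT  vc=[7, 5]

MISSES = 3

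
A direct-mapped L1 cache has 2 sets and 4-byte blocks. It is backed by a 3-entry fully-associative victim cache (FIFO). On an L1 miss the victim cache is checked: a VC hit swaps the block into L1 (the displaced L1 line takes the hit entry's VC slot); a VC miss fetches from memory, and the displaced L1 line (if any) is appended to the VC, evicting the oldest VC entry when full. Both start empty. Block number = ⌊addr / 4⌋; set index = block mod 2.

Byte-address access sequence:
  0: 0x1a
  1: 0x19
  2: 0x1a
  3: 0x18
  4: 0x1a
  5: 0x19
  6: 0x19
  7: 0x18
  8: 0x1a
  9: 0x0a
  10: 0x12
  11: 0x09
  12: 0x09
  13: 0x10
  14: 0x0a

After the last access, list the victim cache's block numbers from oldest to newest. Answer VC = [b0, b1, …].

VC = [6, 4]

#0 0x1a→b6/s0 MISS; vc=[]
#1 0x19→b6/s0 L1-HIT; vc=[]
#2 0x1a→b6/s0 L1-HIT; vc=[]
#3 0x18→b6/s0 L1-HIT; vc=[]
#4 0x1a→b6/s0 L1-HIT; vc=[]
#5 0x19→b6/s0 L1-HIT; vc=[]
#6 0x19→b6/s0 L1-HIT; vc=[]
#7 0x18→b6/s0 L1-HIT; vc=[]
#8 0x1a→b6/s0 L1-HIT; vc=[]
#9 0xa→b2/s0 MISS; vc=[6]
#10 0x12→b4/s0 MISS; vc=[6,2]
#11 0x9→b2/s0 VC-HIT; vc=[6,4]
#12 0x9→b2/s0 L1-HIT; vc=[6,4]
#13 0x10→b4/s0 VC-HIT; vc=[6,2]
#14 0xa→b2/s0 VC-HIT; vc=[6,4]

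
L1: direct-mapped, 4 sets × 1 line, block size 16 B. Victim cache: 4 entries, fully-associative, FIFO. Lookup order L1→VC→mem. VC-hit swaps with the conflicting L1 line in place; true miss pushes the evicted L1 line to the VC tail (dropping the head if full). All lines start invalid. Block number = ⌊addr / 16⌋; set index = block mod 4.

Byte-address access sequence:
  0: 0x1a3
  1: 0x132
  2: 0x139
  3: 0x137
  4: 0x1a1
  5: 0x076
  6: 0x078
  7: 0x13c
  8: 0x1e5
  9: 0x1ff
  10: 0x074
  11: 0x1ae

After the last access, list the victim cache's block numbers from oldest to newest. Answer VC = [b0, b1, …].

  [0] addr=0x1a3 blk=26 s=2: MISS | VC []
  [1] addr=0x132 blk=19 s=3: MISS | VC []
  [2] addr=0x139 blk=19 s=3: L1-HIT | VC []
  [3] addr=0x137 blk=19 s=3: L1-HIT | VC []
  [4] addr=0x1a1 blk=26 s=2: L1-HIT | VC []
  [5] addr=0x76 blk=7 s=3: MISS | VC [19]
  [6] addr=0x78 blk=7 s=3: L1-HIT | VC [19]
  [7] addr=0x13c blk=19 s=3: VC-HIT | VC [7]
  [8] addr=0x1e5 blk=30 s=2: MISS | VC [7, 26]
  [9] addr=0x1ff blk=31 s=3: MISS | VC [7, 26, 19]
  [10] addr=0x74 blk=7 s=3: VC-HIT | VC [31, 26, 19]
  [11] addr=0x1ae blk=26 s=2: VC-HIT | VC [31, 30, 19]

VC = [31, 30, 19]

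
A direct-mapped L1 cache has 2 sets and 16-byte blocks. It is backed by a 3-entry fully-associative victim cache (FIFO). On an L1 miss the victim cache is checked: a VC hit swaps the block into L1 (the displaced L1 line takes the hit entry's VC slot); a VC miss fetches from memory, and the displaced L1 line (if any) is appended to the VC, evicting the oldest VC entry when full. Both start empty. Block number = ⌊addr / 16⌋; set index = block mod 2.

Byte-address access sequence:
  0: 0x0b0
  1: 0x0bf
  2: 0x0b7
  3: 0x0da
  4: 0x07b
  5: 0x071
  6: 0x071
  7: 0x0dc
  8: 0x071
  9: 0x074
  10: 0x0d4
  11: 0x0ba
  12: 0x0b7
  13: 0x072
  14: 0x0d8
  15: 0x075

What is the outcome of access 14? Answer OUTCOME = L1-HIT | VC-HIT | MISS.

#0 0xb0→b11/s1 MISS; vc=[]
#1 0xbf→b11/s1 L1-HIT; vc=[]
#2 0xb7→b11/s1 L1-HIT; vc=[]
#3 0xda→b13/s1 MISS; vc=[11]
#4 0x7b→b7/s1 MISS; vc=[11,13]
#5 0x71→b7/s1 L1-HIT; vc=[11,13]
#6 0x71→b7/s1 L1-HIT; vc=[11,13]
#7 0xdc→b13/s1 VC-HIT; vc=[11,7]
#8 0x71→b7/s1 VC-HIT; vc=[11,13]
#9 0x74→b7/s1 L1-HIT; vc=[11,13]
#10 0xd4→b13/s1 VC-HIT; vc=[11,7]
#11 0xba→b11/s1 VC-HIT; vc=[13,7]
#12 0xb7→b11/s1 L1-HIT; vc=[13,7]
#13 0x72→b7/s1 VC-HIT; vc=[13,11]
#14 0xd8→b13/s1 VC-HIT; vc=[7,11]
#15 0x75→b7/s1 VC-HIT; vc=[13,11]

OUTCOME = VC-HIT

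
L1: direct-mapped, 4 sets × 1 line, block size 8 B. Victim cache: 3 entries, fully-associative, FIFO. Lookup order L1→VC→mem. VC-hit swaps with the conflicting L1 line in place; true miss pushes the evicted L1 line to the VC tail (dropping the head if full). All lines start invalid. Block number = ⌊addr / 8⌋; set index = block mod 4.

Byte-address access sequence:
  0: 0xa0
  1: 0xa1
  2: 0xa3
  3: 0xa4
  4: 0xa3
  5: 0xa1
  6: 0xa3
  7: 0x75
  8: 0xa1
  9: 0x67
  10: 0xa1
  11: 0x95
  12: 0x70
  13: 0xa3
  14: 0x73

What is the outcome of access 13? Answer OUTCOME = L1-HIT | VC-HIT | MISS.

OUTCOME = L1-HIT

0: 0xa0 (blk 20, set 0) → MISS  vc=[]
1: 0xa1 (blk 20, set 0) → L1-HIT  vc=[]
2: 0xa3 (blk 20, set 0) → L1-HIT  vc=[]
3: 0xa4 (blk 20, set 0) → L1-HIT  vc=[]
4: 0xa3 (blk 20, set 0) → L1-HIT  vc=[]
5: 0xa1 (blk 20, set 0) → L1-HIT  vc=[]
6: 0xa3 (blk 20, set 0) → L1-HIT  vc=[]
7: 0x75 (blk 14, set 2) → MISS  vc=[]
8: 0xa1 (blk 20, set 0) → L1-HIT  vc=[]
9: 0x67 (blk 12, set 0) → MISS  vc=[20]
10: 0xa1 (blk 20, set 0) → VC-HIT  vc=[12]
11: 0x95 (blk 18, set 2) → MISS  vc=[12, 14]
12: 0x70 (blk 14, set 2) → VC-HIT  vc=[12, 18]
13: 0xa3 (blk 20, set 0) → L1-HIT  vc=[12, 18]
14: 0x73 (blk 14, set 2) → L1-HIT  vc=[12, 18]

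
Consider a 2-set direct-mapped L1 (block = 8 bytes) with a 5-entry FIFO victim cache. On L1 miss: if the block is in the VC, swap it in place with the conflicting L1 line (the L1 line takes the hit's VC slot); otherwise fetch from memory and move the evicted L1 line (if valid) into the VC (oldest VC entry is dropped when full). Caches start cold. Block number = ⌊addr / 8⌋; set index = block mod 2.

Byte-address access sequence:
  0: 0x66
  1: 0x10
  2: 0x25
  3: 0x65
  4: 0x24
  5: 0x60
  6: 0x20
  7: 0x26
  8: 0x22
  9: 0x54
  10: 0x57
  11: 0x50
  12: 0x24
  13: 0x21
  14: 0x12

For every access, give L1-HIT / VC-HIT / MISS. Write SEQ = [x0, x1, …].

SEQ = [MISS, MISS, MISS, VC-HIT, VC-HIT, VC-HIT, VC-HIT, L1-HIT, L1-HIT, MISS, L1-HIT, L1-HIT, VC-HIT, L1-HIT, VC-HIT]

#0 0x66→b12/s0 MISS; vc=[]
#1 0x10→b2/s0 MISS; vc=[12]
#2 0x25→b4/s0 MISS; vc=[12,2]
#3 0x65→b12/s0 VC-HIT; vc=[4,2]
#4 0x24→b4/s0 VC-HIT; vc=[12,2]
#5 0x60→b12/s0 VC-HIT; vc=[4,2]
#6 0x20→b4/s0 VC-HIT; vc=[12,2]
#7 0x26→b4/s0 L1-HIT; vc=[12,2]
#8 0x22→b4/s0 L1-HIT; vc=[12,2]
#9 0x54→b10/s0 MISS; vc=[12,2,4]
#10 0x57→b10/s0 L1-HIT; vc=[12,2,4]
#11 0x50→b10/s0 L1-HIT; vc=[12,2,4]
#12 0x24→b4/s0 VC-HIT; vc=[12,2,10]
#13 0x21→b4/s0 L1-HIT; vc=[12,2,10]
#14 0x12→b2/s0 VC-HIT; vc=[12,4,10]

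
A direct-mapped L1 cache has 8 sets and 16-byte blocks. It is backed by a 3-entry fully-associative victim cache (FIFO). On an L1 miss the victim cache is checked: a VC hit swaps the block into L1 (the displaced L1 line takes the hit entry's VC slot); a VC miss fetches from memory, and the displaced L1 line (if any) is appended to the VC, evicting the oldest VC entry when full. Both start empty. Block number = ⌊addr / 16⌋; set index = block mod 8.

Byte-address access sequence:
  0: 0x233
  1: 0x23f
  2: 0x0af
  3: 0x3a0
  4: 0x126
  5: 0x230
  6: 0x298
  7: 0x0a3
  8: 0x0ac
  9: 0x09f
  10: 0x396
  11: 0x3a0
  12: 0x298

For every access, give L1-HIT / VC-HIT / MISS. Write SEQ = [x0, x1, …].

#0 0x233→b35/s3 MISS; vc=[]
#1 0x23f→b35/s3 L1-HIT; vc=[]
#2 0xaf→b10/s2 MISS; vc=[]
#3 0x3a0→b58/s2 MISS; vc=[10]
#4 0x126→b18/s2 MISS; vc=[10,58]
#5 0x230→b35/s3 L1-HIT; vc=[10,58]
#6 0x298→b41/s1 MISS; vc=[10,58]
#7 0xa3→b10/s2 VC-HIT; vc=[18,58]
#8 0xac→b10/s2 L1-HIT; vc=[18,58]
#9 0x9f→b9/s1 MISS; vc=[18,58,41]
#10 0x396→b57/s1 MISS; vc=[58,41,9]
#11 0x3a0→b58/s2 VC-HIT; vc=[10,41,9]
#12 0x298→b41/s1 VC-HIT; vc=[10,57,9]

SEQ = [MISS, L1-HIT, MISS, MISS, MISS, L1-HIT, MISS, VC-HIT, L1-HIT, MISS, MISS, VC-HIT, VC-HIT]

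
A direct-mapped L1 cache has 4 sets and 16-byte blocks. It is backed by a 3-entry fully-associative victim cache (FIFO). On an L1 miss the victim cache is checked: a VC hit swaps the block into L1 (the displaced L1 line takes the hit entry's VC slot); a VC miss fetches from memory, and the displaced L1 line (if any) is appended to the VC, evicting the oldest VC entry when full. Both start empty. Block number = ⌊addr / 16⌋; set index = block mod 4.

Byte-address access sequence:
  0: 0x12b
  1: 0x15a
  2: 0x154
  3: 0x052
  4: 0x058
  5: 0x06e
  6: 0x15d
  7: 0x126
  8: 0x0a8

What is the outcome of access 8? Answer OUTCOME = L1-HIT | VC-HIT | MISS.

OUTCOME = MISS

0: 0x12b (blk 18, set 2) → MISS  vc=[]
1: 0x15a (blk 21, set 1) → MISS  vc=[]
2: 0x154 (blk 21, set 1) → L1-HIT  vc=[]
3: 0x52 (blk 5, set 1) → MISS  vc=[21]
4: 0x58 (blk 5, set 1) → L1-HIT  vc=[21]
5: 0x6e (blk 6, set 2) → MISS  vc=[21, 18]
6: 0x15d (blk 21, set 1) → VC-HIT  vc=[5, 18]
7: 0x126 (blk 18, set 2) → VC-HIT  vc=[5, 6]
8: 0xa8 (blk 10, set 2) → MISS  vc=[5, 6, 18]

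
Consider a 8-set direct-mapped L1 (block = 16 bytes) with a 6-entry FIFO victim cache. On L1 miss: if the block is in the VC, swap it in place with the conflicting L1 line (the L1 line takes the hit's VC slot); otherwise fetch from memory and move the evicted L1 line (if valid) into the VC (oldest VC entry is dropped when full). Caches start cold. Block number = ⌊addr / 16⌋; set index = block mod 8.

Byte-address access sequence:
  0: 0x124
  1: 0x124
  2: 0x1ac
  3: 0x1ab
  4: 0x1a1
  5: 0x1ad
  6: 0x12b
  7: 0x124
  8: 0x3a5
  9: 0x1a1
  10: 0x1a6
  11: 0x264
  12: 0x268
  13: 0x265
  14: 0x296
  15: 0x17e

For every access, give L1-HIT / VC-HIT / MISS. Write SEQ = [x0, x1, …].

SEQ = [MISS, L1-HIT, MISS, L1-HIT, L1-HIT, L1-HIT, VC-HIT, L1-HIT, MISS, VC-HIT, L1-HIT, MISS, L1-HIT, L1-HIT, MISS, MISS]

  [0] addr=0x124 blk=18 s=2: MISS | VC []
  [1] addr=0x124 blk=18 s=2: L1-HIT | VC []
  [2] addr=0x1ac blk=26 s=2: MISS | VC [18]
  [3] addr=0x1ab blk=26 s=2: L1-HIT | VC [18]
  [4] addr=0x1a1 blk=26 s=2: L1-HIT | VC [18]
  [5] addr=0x1ad blk=26 s=2: L1-HIT | VC [18]
  [6] addr=0x12b blk=18 s=2: VC-HIT | VC [26]
  [7] addr=0x124 blk=18 s=2: L1-HIT | VC [26]
  [8] addr=0x3a5 blk=58 s=2: MISS | VC [26, 18]
  [9] addr=0x1a1 blk=26 s=2: VC-HIT | VC [58, 18]
  [10] addr=0x1a6 blk=26 s=2: L1-HIT | VC [58, 18]
  [11] addr=0x264 blk=38 s=6: MISS | VC [58, 18]
  [12] addr=0x268 blk=38 s=6: L1-HIT | VC [58, 18]
  [13] addr=0x265 blk=38 s=6: L1-HIT | VC [58, 18]
  [14] addr=0x296 blk=41 s=1: MISS | VC [58, 18]
  [15] addr=0x17e blk=23 s=7: MISS | VC [58, 18]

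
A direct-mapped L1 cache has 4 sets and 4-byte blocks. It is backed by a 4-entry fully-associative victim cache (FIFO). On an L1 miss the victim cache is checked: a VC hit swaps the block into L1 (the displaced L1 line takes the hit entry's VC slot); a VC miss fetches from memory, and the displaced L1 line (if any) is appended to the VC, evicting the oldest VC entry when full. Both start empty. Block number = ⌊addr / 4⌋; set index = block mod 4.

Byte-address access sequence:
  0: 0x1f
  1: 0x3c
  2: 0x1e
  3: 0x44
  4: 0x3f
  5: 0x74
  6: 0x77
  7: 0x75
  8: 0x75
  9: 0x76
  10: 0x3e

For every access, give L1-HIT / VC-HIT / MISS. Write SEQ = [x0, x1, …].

SEQ = [MISS, MISS, VC-HIT, MISS, VC-HIT, MISS, L1-HIT, L1-HIT, L1-HIT, L1-HIT, L1-HIT]

  [0] addr=0x1f blk=7 s=3: MISS | VC []
  [1] addr=0x3c blk=15 s=3: MISS | VC [7]
  [2] addr=0x1e blk=7 s=3: VC-HIT | VC [15]
  [3] addr=0x44 blk=17 s=1: MISS | VC [15]
  [4] addr=0x3f blk=15 s=3: VC-HIT | VC [7]
  [5] addr=0x74 blk=29 s=1: MISS | VC [7, 17]
  [6] addr=0x77 blk=29 s=1: L1-HIT | VC [7, 17]
  [7] addr=0x75 blk=29 s=1: L1-HIT | VC [7, 17]
  [8] addr=0x75 blk=29 s=1: L1-HIT | VC [7, 17]
  [9] addr=0x76 blk=29 s=1: L1-HIT | VC [7, 17]
  [10] addr=0x3e blk=15 s=3: L1-HIT | VC [7, 17]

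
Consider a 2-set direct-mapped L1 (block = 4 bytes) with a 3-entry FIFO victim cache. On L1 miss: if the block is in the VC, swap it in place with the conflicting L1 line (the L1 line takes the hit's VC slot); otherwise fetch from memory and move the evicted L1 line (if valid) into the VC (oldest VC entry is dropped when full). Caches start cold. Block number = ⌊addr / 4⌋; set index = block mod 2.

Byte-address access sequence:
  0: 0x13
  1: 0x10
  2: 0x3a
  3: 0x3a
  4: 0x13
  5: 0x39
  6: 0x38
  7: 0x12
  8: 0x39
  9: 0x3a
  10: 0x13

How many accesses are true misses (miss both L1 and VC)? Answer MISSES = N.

  [0] addr=0x13 blk=4 s=0: MISS | VC []
  [1] addr=0x10 blk=4 s=0: L1-HIT | VC []
  [2] addr=0x3a blk=14 s=0: MISS | VC [4]
  [3] addr=0x3a blk=14 s=0: L1-HIT | VC [4]
  [4] addr=0x13 blk=4 s=0: VC-HIT | VC [14]
  [5] addr=0x39 blk=14 s=0: VC-HIT | VC [4]
  [6] addr=0x38 blk=14 s=0: L1-HIT | VC [4]
  [7] addr=0x12 blk=4 s=0: VC-HIT | VC [14]
  [8] addr=0x39 blk=14 s=0: VC-HIT | VC [4]
  [9] addr=0x3a blk=14 s=0: L1-HIT | VC [4]
  [10] addr=0x13 blk=4 s=0: VC-HIT | VC [14]

MISSES = 2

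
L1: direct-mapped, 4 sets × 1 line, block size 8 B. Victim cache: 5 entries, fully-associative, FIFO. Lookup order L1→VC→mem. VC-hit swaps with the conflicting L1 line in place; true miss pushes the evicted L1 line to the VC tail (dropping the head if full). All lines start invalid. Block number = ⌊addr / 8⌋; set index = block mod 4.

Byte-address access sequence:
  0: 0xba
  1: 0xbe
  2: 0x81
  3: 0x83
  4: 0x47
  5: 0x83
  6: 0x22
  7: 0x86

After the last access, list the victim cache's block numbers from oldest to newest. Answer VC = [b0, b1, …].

  [0] addr=0xba blk=23 s=3: MISS | VC []
  [1] addr=0xbe blk=23 s=3: L1-HIT | VC []
  [2] addr=0x81 blk=16 s=0: MISS | VC []
  [3] addr=0x83 blk=16 s=0: L1-HIT | VC []
  [4] addr=0x47 blk=8 s=0: MISS | VC [16]
  [5] addr=0x83 blk=16 s=0: VC-HIT | VC [8]
  [6] addr=0x22 blk=4 s=0: MISS | VC [8, 16]
  [7] addr=0x86 blk=16 s=0: VC-HIT | VC [8, 4]

VC = [8, 4]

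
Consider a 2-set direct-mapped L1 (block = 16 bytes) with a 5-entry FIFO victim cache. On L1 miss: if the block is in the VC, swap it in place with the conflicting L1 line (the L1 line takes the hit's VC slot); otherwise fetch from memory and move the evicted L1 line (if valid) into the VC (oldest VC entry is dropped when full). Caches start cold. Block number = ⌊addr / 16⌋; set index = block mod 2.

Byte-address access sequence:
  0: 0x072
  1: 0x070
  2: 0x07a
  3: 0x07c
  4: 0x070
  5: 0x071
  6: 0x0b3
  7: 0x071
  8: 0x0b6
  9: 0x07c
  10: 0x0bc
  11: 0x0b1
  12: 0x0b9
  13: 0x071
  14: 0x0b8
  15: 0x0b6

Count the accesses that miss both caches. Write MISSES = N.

MISSES = 2

  [0] addr=0x72 blk=7 s=1: MISS | VC []
  [1] addr=0x70 blk=7 s=1: L1-HIT | VC []
  [2] addr=0x7a blk=7 s=1: L1-HIT | VC []
  [3] addr=0x7c blk=7 s=1: L1-HIT | VC []
  [4] addr=0x70 blk=7 s=1: L1-HIT | VC []
  [5] addr=0x71 blk=7 s=1: L1-HIT | VC []
  [6] addr=0xb3 blk=11 s=1: MISS | VC [7]
  [7] addr=0x71 blk=7 s=1: VC-HIT | VC [11]
  [8] addr=0xb6 blk=11 s=1: VC-HIT | VC [7]
  [9] addr=0x7c blk=7 s=1: VC-HIT | VC [11]
  [10] addr=0xbc blk=11 s=1: VC-HIT | VC [7]
  [11] addr=0xb1 blk=11 s=1: L1-HIT | VC [7]
  [12] addr=0xb9 blk=11 s=1: L1-HIT | VC [7]
  [13] addr=0x71 blk=7 s=1: VC-HIT | VC [11]
  [14] addr=0xb8 blk=11 s=1: VC-HIT | VC [7]
  [15] addr=0xb6 blk=11 s=1: L1-HIT | VC [7]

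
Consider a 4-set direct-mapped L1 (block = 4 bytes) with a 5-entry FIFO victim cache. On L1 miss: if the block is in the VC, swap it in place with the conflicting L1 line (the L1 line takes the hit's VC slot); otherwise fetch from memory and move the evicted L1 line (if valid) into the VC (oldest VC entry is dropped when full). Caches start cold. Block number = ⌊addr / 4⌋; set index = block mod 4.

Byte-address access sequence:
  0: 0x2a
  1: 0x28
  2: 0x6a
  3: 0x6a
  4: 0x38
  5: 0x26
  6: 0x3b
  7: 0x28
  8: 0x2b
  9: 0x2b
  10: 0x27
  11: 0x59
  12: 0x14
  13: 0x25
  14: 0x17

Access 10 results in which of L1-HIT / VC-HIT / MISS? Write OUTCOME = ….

OUTCOME = L1-HIT

  [0] addr=0x2a blk=10 s=2: MISS | VC []
  [1] addr=0x28 blk=10 s=2: L1-HIT | VC []
  [2] addr=0x6a blk=26 s=2: MISS | VC [10]
  [3] addr=0x6a blk=26 s=2: L1-HIT | VC [10]
  [4] addr=0x38 blk=14 s=2: MISS | VC [10, 26]
  [5] addr=0x26 blk=9 s=1: MISS | VC [10, 26]
  [6] addr=0x3b blk=14 s=2: L1-HIT | VC [10, 26]
  [7] addr=0x28 blk=10 s=2: VC-HIT | VC [14, 26]
  [8] addr=0x2b blk=10 s=2: L1-HIT | VC [14, 26]
  [9] addr=0x2b blk=10 s=2: L1-HIT | VC [14, 26]
  [10] addr=0x27 blk=9 s=1: L1-HIT | VC [14, 26]
  [11] addr=0x59 blk=22 s=2: MISS | VC [14, 26, 10]
  [12] addr=0x14 blk=5 s=1: MISS | VC [14, 26, 10, 9]
  [13] addr=0x25 blk=9 s=1: VC-HIT | VC [14, 26, 10, 5]
  [14] addr=0x17 blk=5 s=1: VC-HIT | VC [14, 26, 10, 9]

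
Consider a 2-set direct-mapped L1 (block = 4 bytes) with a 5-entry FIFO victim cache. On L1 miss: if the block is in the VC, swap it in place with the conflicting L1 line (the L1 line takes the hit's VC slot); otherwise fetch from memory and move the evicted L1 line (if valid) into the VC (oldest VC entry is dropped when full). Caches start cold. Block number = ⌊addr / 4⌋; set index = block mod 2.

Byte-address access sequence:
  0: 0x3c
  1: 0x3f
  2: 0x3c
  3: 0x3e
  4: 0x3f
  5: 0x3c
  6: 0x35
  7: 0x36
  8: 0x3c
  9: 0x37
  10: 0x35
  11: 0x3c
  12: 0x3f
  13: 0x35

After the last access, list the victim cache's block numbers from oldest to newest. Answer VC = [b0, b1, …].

VC = [15]

  [0] addr=0x3c blk=15 s=1: MISS | VC []
  [1] addr=0x3f blk=15 s=1: L1-HIT | VC []
  [2] addr=0x3c blk=15 s=1: L1-HIT | VC []
  [3] addr=0x3e blk=15 s=1: L1-HIT | VC []
  [4] addr=0x3f blk=15 s=1: L1-HIT | VC []
  [5] addr=0x3c blk=15 s=1: L1-HIT | VC []
  [6] addr=0x35 blk=13 s=1: MISS | VC [15]
  [7] addr=0x36 blk=13 s=1: L1-HIT | VC [15]
  [8] addr=0x3c blk=15 s=1: VC-HIT | VC [13]
  [9] addr=0x37 blk=13 s=1: VC-HIT | VC [15]
  [10] addr=0x35 blk=13 s=1: L1-HIT | VC [15]
  [11] addr=0x3c blk=15 s=1: VC-HIT | VC [13]
  [12] addr=0x3f blk=15 s=1: L1-HIT | VC [13]
  [13] addr=0x35 blk=13 s=1: VC-HIT | VC [15]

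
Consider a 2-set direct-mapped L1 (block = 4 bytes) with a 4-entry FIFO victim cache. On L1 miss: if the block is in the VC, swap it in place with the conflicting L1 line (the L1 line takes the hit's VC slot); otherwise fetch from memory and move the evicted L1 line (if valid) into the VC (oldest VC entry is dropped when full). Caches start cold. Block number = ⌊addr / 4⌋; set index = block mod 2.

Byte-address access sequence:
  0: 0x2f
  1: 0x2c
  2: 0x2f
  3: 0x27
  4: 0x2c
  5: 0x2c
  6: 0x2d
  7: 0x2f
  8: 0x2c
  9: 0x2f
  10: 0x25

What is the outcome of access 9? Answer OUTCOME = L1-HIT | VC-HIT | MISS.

OUTCOME = L1-HIT

  [0] addr=0x2f blk=11 s=1: MISS | VC []
  [1] addr=0x2c blk=11 s=1: L1-HIT | VC []
  [2] addr=0x2f blk=11 s=1: L1-HIT | VC []
  [3] addr=0x27 blk=9 s=1: MISS | VC [11]
  [4] addr=0x2c blk=11 s=1: VC-HIT | VC [9]
  [5] addr=0x2c blk=11 s=1: L1-HIT | VC [9]
  [6] addr=0x2d blk=11 s=1: L1-HIT | VC [9]
  [7] addr=0x2f blk=11 s=1: L1-HIT | VC [9]
  [8] addr=0x2c blk=11 s=1: L1-HIT | VC [9]
  [9] addr=0x2f blk=11 s=1: L1-HIT | VC [9]
  [10] addr=0x25 blk=9 s=1: VC-HIT | VC [11]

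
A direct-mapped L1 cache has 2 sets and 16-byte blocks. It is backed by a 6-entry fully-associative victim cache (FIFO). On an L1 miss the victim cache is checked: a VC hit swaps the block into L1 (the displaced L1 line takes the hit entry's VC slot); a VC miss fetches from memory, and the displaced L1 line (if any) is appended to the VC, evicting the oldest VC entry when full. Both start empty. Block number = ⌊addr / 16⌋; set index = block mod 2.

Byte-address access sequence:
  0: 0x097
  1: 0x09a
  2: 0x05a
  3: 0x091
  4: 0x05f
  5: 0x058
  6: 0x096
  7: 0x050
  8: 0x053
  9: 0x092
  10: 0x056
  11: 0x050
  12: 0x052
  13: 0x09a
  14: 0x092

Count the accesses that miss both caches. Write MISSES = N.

MISSES = 2

0: 0x97 (blk 9, set 1) → MISS  vc=[]
1: 0x9a (blk 9, set 1) → L1-HIT  vc=[]
2: 0x5a (blk 5, set 1) → MISS  vc=[9]
3: 0x91 (blk 9, set 1) → VC-HIT  vc=[5]
4: 0x5f (blk 5, set 1) → VC-HIT  vc=[9]
5: 0x58 (blk 5, set 1) → L1-HIT  vc=[9]
6: 0x96 (blk 9, set 1) → VC-HIT  vc=[5]
7: 0x50 (blk 5, set 1) → VC-HIT  vc=[9]
8: 0x53 (blk 5, set 1) → L1-HIT  vc=[9]
9: 0x92 (blk 9, set 1) → VC-HIT  vc=[5]
10: 0x56 (blk 5, set 1) → VC-HIT  vc=[9]
11: 0x50 (blk 5, set 1) → L1-HIT  vc=[9]
12: 0x52 (blk 5, set 1) → L1-HIT  vc=[9]
13: 0x9a (blk 9, set 1) → VC-HIT  vc=[5]
14: 0x92 (blk 9, set 1) → L1-HIT  vc=[5]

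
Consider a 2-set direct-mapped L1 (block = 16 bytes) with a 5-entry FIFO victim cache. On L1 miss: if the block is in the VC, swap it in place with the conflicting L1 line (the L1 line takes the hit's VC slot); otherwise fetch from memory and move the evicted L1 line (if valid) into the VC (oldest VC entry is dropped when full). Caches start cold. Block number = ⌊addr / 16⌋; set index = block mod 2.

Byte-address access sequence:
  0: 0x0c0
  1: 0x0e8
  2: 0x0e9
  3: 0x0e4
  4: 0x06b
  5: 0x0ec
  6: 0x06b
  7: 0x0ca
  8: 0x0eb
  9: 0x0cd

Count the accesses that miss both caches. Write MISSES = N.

0: 0xc0 (blk 12, set 0) → MISS  vc=[]
1: 0xe8 (blk 14, set 0) → MISS  vc=[12]
2: 0xe9 (blk 14, set 0) → L1-HIT  vc=[12]
3: 0xe4 (blk 14, set 0) → L1-HIT  vc=[12]
4: 0x6b (blk 6, set 0) → MISS  vc=[12, 14]
5: 0xec (blk 14, set 0) → VC-HIT  vc=[12, 6]
6: 0x6b (blk 6, set 0) → VC-HIT  vc=[12, 14]
7: 0xca (blk 12, set 0) → VC-HIT  vc=[6, 14]
8: 0xeb (blk 14, set 0) → VC-HIT  vc=[6, 12]
9: 0xcd (blk 12, set 0) → VC-HIT  vc=[6, 14]

MISSES = 3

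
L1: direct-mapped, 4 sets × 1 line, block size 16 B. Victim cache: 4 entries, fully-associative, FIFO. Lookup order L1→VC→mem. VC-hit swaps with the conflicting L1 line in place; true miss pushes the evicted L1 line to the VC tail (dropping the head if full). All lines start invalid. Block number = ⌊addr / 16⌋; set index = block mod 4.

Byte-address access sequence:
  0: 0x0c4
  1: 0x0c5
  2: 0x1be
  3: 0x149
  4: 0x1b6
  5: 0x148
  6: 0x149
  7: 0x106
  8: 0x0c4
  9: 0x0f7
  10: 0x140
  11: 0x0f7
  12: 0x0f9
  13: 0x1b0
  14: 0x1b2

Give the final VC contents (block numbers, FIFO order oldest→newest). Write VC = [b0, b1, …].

VC = [16, 12, 15]

  [0] addr=0xc4 blk=12 s=0: MISS | VC []
  [1] addr=0xc5 blk=12 s=0: L1-HIT | VC []
  [2] addr=0x1be blk=27 s=3: MISS | VC []
  [3] addr=0x149 blk=20 s=0: MISS | VC [12]
  [4] addr=0x1b6 blk=27 s=3: L1-HIT | VC [12]
  [5] addr=0x148 blk=20 s=0: L1-HIT | VC [12]
  [6] addr=0x149 blk=20 s=0: L1-HIT | VC [12]
  [7] addr=0x106 blk=16 s=0: MISS | VC [12, 20]
  [8] addr=0xc4 blk=12 s=0: VC-HIT | VC [16, 20]
  [9] addr=0xf7 blk=15 s=3: MISS | VC [16, 20, 27]
  [10] addr=0x140 blk=20 s=0: VC-HIT | VC [16, 12, 27]
  [11] addr=0xf7 blk=15 s=3: L1-HIT | VC [16, 12, 27]
  [12] addr=0xf9 blk=15 s=3: L1-HIT | VC [16, 12, 27]
  [13] addr=0x1b0 blk=27 s=3: VC-HIT | VC [16, 12, 15]
  [14] addr=0x1b2 blk=27 s=3: L1-HIT | VC [16, 12, 15]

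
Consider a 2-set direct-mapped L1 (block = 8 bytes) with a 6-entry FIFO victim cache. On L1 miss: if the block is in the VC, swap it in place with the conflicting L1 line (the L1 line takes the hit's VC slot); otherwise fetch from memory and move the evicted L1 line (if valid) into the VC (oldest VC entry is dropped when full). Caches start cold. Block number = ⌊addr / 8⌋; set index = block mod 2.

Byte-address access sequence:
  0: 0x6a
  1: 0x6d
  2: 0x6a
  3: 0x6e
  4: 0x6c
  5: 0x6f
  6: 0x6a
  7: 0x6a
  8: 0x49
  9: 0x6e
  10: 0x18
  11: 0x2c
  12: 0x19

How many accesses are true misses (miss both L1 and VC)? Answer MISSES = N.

MISSES = 4

  [0] addr=0x6a blk=13 s=1: MISS | VC []
  [1] addr=0x6d blk=13 s=1: L1-HIT | VC []
  [2] addr=0x6a blk=13 s=1: L1-HIT | VC []
  [3] addr=0x6e blk=13 s=1: L1-HIT | VC []
  [4] addr=0x6c blk=13 s=1: L1-HIT | VC []
  [5] addr=0x6f blk=13 s=1: L1-HIT | VC []
  [6] addr=0x6a blk=13 s=1: L1-HIT | VC []
  [7] addr=0x6a blk=13 s=1: L1-HIT | VC []
  [8] addr=0x49 blk=9 s=1: MISS | VC [13]
  [9] addr=0x6e blk=13 s=1: VC-HIT | VC [9]
  [10] addr=0x18 blk=3 s=1: MISS | VC [9, 13]
  [11] addr=0x2c blk=5 s=1: MISS | VC [9, 13, 3]
  [12] addr=0x19 blk=3 s=1: VC-HIT | VC [9, 13, 5]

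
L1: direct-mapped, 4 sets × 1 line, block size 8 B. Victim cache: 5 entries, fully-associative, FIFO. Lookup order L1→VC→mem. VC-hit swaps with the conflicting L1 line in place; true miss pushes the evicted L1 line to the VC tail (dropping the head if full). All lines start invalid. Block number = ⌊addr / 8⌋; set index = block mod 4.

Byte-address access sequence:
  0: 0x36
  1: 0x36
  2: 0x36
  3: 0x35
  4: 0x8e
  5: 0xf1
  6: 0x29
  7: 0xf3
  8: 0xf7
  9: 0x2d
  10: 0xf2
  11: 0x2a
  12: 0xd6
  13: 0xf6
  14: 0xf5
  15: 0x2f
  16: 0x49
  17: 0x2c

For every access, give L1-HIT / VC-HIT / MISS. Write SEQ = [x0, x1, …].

  [0] addr=0x36 blk=6 s=2: MISS | VC []
  [1] addr=0x36 blk=6 s=2: L1-HIT | VC []
  [2] addr=0x36 blk=6 s=2: L1-HIT | VC []
  [3] addr=0x35 blk=6 s=2: L1-HIT | VC []
  [4] addr=0x8e blk=17 s=1: MISS | VC []
  [5] addr=0xf1 blk=30 s=2: MISS | VC [6]
  [6] addr=0x29 blk=5 s=1: MISS | VC [6, 17]
  [7] addr=0xf3 blk=30 s=2: L1-HIT | VC [6, 17]
  [8] addr=0xf7 blk=30 s=2: L1-HIT | VC [6, 17]
  [9] addr=0x2d blk=5 s=1: L1-HIT | VC [6, 17]
  [10] addr=0xf2 blk=30 s=2: L1-HIT | VC [6, 17]
  [11] addr=0x2a blk=5 s=1: L1-HIT | VC [6, 17]
  [12] addr=0xd6 blk=26 s=2: MISS | VC [6, 17, 30]
  [13] addr=0xf6 blk=30 s=2: VC-HIT | VC [6, 17, 26]
  [14] addr=0xf5 blk=30 s=2: L1-HIT | VC [6, 17, 26]
  [15] addr=0x2f blk=5 s=1: L1-HIT | VC [6, 17, 26]
  [16] addr=0x49 blk=9 s=1: MISS | VC [6, 17, 26, 5]
  [17] addr=0x2c blk=5 s=1: VC-HIT | VC [6, 17, 26, 9]

SEQ = [MISS, L1-HIT, L1-HIT, L1-HIT, MISS, MISS, MISS, L1-HIT, L1-HIT, L1-HIT, L1-HIT, L1-HIT, MISS, VC-HIT, L1-HIT, L1-HIT, MISS, VC-HIT]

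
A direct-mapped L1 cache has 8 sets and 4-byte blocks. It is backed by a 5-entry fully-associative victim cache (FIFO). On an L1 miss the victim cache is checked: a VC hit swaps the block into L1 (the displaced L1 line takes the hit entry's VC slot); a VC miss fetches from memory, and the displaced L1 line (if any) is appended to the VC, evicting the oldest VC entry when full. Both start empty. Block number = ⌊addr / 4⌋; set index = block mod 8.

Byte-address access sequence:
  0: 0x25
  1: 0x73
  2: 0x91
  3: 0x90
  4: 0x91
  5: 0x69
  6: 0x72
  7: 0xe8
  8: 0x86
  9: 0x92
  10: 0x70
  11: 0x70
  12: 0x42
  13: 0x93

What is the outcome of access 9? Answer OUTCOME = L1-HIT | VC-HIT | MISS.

0: 0x25 (blk 9, set 1) → MISS  vc=[]
1: 0x73 (blk 28, set 4) → MISS  vc=[]
2: 0x91 (blk 36, set 4) → MISS  vc=[28]
3: 0x90 (blk 36, set 4) → L1-HIT  vc=[28]
4: 0x91 (blk 36, set 4) → L1-HIT  vc=[28]
5: 0x69 (blk 26, set 2) → MISS  vc=[28]
6: 0x72 (blk 28, set 4) → VC-HIT  vc=[36]
7: 0xe8 (blk 58, set 2) → MISS  vc=[36, 26]
8: 0x86 (blk 33, set 1) → MISS  vc=[36, 26, 9]
9: 0x92 (blk 36, set 4) → VC-HIT  vc=[28, 26, 9]
10: 0x70 (blk 28, set 4) → VC-HIT  vc=[36, 26, 9]
11: 0x70 (blk 28, set 4) → L1-HIT  vc=[36, 26, 9]
12: 0x42 (blk 16, set 0) → MISS  vc=[36, 26, 9]
13: 0x93 (blk 36, set 4) → VC-HIT  vc=[28, 26, 9]

OUTCOME = VC-HIT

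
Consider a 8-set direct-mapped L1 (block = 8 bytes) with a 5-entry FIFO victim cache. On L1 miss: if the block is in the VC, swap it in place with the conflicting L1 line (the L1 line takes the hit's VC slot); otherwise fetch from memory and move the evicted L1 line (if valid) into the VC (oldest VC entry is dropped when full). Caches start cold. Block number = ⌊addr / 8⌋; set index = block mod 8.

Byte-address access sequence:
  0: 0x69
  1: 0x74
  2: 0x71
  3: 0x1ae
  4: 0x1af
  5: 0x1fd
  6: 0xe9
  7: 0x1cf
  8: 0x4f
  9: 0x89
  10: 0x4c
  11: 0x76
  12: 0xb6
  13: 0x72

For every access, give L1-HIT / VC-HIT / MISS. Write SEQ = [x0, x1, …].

#0 0x69→b13/s5 MISS; vc=[]
#1 0x74→b14/s6 MISS; vc=[]
#2 0x71→b14/s6 L1-HIT; vc=[]
#3 0x1ae→b53/s5 MISS; vc=[13]
#4 0x1af→b53/s5 L1-HIT; vc=[13]
#5 0x1fd→b63/s7 MISS; vc=[13]
#6 0xe9→b29/s5 MISS; vc=[13,53]
#7 0x1cf→b57/s1 MISS; vc=[13,53]
#8 0x4f→b9/s1 MISS; vc=[13,53,57]
#9 0x89→b17/s1 MISS; vc=[13,53,57,9]
#10 0x4c→b9/s1 VC-HIT; vc=[13,53,57,17]
#11 0x76→b14/s6 L1-HIT; vc=[13,53,57,17]
#12 0xb6→b22/s6 MISS; vc=[13,53,57,17,14]
#13 0x72→b14/s6 VC-HIT; vc=[13,53,57,17,22]

SEQ = [MISS, MISS, L1-HIT, MISS, L1-HIT, MISS, MISS, MISS, MISS, MISS, VC-HIT, L1-HIT, MISS, VC-HIT]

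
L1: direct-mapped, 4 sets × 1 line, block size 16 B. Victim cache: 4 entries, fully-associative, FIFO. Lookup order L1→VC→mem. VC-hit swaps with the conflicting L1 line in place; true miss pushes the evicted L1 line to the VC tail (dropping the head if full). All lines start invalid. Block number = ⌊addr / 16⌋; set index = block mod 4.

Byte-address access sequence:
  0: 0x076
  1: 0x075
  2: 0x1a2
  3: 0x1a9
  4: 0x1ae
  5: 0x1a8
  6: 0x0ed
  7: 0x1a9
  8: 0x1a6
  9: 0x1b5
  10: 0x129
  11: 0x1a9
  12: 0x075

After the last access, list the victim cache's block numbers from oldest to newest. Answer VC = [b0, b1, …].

VC = [14, 27, 18]

0: 0x76 (blk 7, set 3) → MISS  vc=[]
1: 0x75 (blk 7, set 3) → L1-HIT  vc=[]
2: 0x1a2 (blk 26, set 2) → MISS  vc=[]
3: 0x1a9 (blk 26, set 2) → L1-HIT  vc=[]
4: 0x1ae (blk 26, set 2) → L1-HIT  vc=[]
5: 0x1a8 (blk 26, set 2) → L1-HIT  vc=[]
6: 0xed (blk 14, set 2) → MISS  vc=[26]
7: 0x1a9 (blk 26, set 2) → VC-HIT  vc=[14]
8: 0x1a6 (blk 26, set 2) → L1-HIT  vc=[14]
9: 0x1b5 (blk 27, set 3) → MISS  vc=[14, 7]
10: 0x129 (blk 18, set 2) → MISS  vc=[14, 7, 26]
11: 0x1a9 (blk 26, set 2) → VC-HIT  vc=[14, 7, 18]
12: 0x75 (blk 7, set 3) → VC-HIT  vc=[14, 27, 18]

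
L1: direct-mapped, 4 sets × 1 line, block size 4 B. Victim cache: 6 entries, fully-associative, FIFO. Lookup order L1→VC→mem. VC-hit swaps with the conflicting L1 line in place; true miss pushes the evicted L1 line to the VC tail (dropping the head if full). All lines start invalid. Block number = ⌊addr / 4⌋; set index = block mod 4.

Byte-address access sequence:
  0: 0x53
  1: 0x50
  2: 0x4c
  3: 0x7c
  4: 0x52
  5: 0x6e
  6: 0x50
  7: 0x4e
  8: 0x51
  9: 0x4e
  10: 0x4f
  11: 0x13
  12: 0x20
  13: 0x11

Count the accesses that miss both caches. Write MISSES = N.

MISSES = 6

#0 0x53→b20/s0 MISS; vc=[]
#1 0x50→b20/s0 L1-HIT; vc=[]
#2 0x4c→b19/s3 MISS; vc=[]
#3 0x7c→b31/s3 MISS; vc=[19]
#4 0x52→b20/s0 L1-HIT; vc=[19]
#5 0x6e→b27/s3 MISS; vc=[19,31]
#6 0x50→b20/s0 L1-HIT; vc=[19,31]
#7 0x4e→b19/s3 VC-HIT; vc=[27,31]
#8 0x51→b20/s0 L1-HIT; vc=[27,31]
#9 0x4e→b19/s3 L1-HIT; vc=[27,31]
#10 0x4f→b19/s3 L1-HIT; vc=[27,31]
#11 0x13→b4/s0 MISS; vc=[27,31,20]
#12 0x20→b8/s0 MISS; vc=[27,31,20,4]
#13 0x11→b4/s0 VC-HIT; vc=[27,31,20,8]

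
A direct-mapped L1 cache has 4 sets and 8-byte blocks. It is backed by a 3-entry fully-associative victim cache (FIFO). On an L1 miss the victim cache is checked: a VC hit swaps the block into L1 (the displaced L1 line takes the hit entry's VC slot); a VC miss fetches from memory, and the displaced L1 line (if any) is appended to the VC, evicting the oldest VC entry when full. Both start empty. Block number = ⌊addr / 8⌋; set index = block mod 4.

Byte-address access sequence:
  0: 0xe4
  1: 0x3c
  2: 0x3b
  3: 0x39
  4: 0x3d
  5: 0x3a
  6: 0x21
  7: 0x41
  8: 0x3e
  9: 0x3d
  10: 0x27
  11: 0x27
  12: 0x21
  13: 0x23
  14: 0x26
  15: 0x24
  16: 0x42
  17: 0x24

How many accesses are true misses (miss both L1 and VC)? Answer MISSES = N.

0: 0xe4 (blk 28, set 0) → MISS  vc=[]
1: 0x3c (blk 7, set 3) → MISS  vc=[]
2: 0x3b (blk 7, set 3) → L1-HIT  vc=[]
3: 0x39 (blk 7, set 3) → L1-HIT  vc=[]
4: 0x3d (blk 7, set 3) → L1-HIT  vc=[]
5: 0x3a (blk 7, set 3) → L1-HIT  vc=[]
6: 0x21 (blk 4, set 0) → MISS  vc=[28]
7: 0x41 (blk 8, set 0) → MISS  vc=[28, 4]
8: 0x3e (blk 7, set 3) → L1-HIT  vc=[28, 4]
9: 0x3d (blk 7, set 3) → L1-HIT  vc=[28, 4]
10: 0x27 (blk 4, set 0) → VC-HIT  vc=[28, 8]
11: 0x27 (blk 4, set 0) → L1-HIT  vc=[28, 8]
12: 0x21 (blk 4, set 0) → L1-HIT  vc=[28, 8]
13: 0x23 (blk 4, set 0) → L1-HIT  vc=[28, 8]
14: 0x26 (blk 4, set 0) → L1-HIT  vc=[28, 8]
15: 0x24 (blk 4, set 0) → L1-HIT  vc=[28, 8]
16: 0x42 (blk 8, set 0) → VC-HIT  vc=[28, 4]
17: 0x24 (blk 4, set 0) → VC-HIT  vc=[28, 8]

MISSES = 4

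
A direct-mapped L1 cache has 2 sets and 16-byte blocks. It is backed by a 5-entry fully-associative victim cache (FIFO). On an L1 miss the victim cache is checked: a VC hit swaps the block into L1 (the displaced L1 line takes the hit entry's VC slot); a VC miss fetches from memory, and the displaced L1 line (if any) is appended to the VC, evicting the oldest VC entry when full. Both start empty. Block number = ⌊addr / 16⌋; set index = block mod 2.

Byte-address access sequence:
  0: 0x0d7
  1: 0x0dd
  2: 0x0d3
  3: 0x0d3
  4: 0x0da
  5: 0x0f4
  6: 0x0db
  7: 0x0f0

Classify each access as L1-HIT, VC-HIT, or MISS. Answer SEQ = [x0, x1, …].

SEQ = [MISS, L1-HIT, L1-HIT, L1-HIT, L1-HIT, MISS, VC-HIT, VC-HIT]

0: 0xd7 (blk 13, set 1) → MISS  vc=[]
1: 0xdd (blk 13, set 1) → L1-HIT  vc=[]
2: 0xd3 (blk 13, set 1) → L1-HIT  vc=[]
3: 0xd3 (blk 13, set 1) → L1-HIT  vc=[]
4: 0xda (blk 13, set 1) → L1-HIT  vc=[]
5: 0xf4 (blk 15, set 1) → MISS  vc=[13]
6: 0xdb (blk 13, set 1) → VC-HIT  vc=[15]
7: 0xf0 (blk 15, set 1) → VC-HIT  vc=[13]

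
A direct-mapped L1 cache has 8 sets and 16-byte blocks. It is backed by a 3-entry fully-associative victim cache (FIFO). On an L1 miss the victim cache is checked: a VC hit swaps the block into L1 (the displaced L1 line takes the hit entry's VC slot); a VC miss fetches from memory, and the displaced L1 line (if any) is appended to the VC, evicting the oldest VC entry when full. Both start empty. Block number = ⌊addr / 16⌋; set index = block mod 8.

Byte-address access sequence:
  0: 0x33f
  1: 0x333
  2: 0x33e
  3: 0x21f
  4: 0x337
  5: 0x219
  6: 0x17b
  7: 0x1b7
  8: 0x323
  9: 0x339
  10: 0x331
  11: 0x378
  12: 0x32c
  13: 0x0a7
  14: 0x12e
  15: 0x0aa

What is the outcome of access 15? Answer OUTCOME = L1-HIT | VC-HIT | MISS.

OUTCOME = VC-HIT

#0 0x33f→b51/s3 MISS; vc=[]
#1 0x333→b51/s3 L1-HIT; vc=[]
#2 0x33e→b51/s3 L1-HIT; vc=[]
#3 0x21f→b33/s1 MISS; vc=[]
#4 0x337→b51/s3 L1-HIT; vc=[]
#5 0x219→b33/s1 L1-HIT; vc=[]
#6 0x17b→b23/s7 MISS; vc=[]
#7 0x1b7→b27/s3 MISS; vc=[51]
#8 0x323→b50/s2 MISS; vc=[51]
#9 0x339→b51/s3 VC-HIT; vc=[27]
#10 0x331→b51/s3 L1-HIT; vc=[27]
#11 0x378→b55/s7 MISS; vc=[27,23]
#12 0x32c→b50/s2 L1-HIT; vc=[27,23]
#13 0xa7→b10/s2 MISS; vc=[27,23,50]
#14 0x12e→b18/s2 MISS; vc=[23,50,10]
#15 0xaa→b10/s2 VC-HIT; vc=[23,50,18]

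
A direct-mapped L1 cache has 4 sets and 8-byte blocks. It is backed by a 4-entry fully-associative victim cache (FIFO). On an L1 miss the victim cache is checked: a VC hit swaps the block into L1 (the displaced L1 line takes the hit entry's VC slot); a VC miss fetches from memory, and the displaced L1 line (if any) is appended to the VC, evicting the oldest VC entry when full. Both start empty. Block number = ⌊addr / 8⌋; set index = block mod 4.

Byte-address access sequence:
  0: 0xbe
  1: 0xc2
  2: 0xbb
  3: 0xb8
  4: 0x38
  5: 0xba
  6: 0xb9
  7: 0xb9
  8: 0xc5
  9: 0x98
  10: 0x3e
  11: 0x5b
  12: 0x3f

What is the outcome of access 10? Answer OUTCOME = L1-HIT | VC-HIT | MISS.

OUTCOME = VC-HIT

#0 0xbe→b23/s3 MISS; vc=[]
#1 0xc2→b24/s0 MISS; vc=[]
#2 0xbb→b23/s3 L1-HIT; vc=[]
#3 0xb8→b23/s3 L1-HIT; vc=[]
#4 0x38→b7/s3 MISS; vc=[23]
#5 0xba→b23/s3 VC-HIT; vc=[7]
#6 0xb9→b23/s3 L1-HIT; vc=[7]
#7 0xb9→b23/s3 L1-HIT; vc=[7]
#8 0xc5→b24/s0 L1-HIT; vc=[7]
#9 0x98→b19/s3 MISS; vc=[7,23]
#10 0x3e→b7/s3 VC-HIT; vc=[19,23]
#11 0x5b→b11/s3 MISS; vc=[19,23,7]
#12 0x3f→b7/s3 VC-HIT; vc=[19,23,11]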